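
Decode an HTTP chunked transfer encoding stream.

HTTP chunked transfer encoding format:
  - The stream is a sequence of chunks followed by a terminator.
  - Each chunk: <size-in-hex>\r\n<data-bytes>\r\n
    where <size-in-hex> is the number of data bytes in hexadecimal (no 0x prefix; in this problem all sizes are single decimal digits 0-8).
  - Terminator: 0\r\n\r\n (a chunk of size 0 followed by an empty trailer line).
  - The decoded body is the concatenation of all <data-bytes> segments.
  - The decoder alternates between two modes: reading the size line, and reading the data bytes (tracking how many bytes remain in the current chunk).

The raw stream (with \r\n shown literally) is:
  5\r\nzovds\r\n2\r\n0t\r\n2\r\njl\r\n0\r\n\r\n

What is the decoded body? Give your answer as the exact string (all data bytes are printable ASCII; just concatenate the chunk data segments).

Answer: zovds0tjl

Derivation:
Chunk 1: stream[0..1]='5' size=0x5=5, data at stream[3..8]='zovds' -> body[0..5], body so far='zovds'
Chunk 2: stream[10..11]='2' size=0x2=2, data at stream[13..15]='0t' -> body[5..7], body so far='zovds0t'
Chunk 3: stream[17..18]='2' size=0x2=2, data at stream[20..22]='jl' -> body[7..9], body so far='zovds0tjl'
Chunk 4: stream[24..25]='0' size=0 (terminator). Final body='zovds0tjl' (9 bytes)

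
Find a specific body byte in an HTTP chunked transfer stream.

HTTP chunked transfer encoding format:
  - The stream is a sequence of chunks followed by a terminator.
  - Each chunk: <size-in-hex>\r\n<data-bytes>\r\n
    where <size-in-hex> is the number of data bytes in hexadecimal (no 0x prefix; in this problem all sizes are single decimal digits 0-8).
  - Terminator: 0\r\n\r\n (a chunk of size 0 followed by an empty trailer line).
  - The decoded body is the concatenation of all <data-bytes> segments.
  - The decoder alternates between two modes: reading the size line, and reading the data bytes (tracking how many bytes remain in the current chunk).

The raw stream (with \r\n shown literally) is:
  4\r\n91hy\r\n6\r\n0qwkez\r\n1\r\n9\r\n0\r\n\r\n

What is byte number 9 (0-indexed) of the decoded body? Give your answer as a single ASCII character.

Answer: z

Derivation:
Chunk 1: stream[0..1]='4' size=0x4=4, data at stream[3..7]='91hy' -> body[0..4], body so far='91hy'
Chunk 2: stream[9..10]='6' size=0x6=6, data at stream[12..18]='0qwkez' -> body[4..10], body so far='91hy0qwkez'
Chunk 3: stream[20..21]='1' size=0x1=1, data at stream[23..24]='9' -> body[10..11], body so far='91hy0qwkez9'
Chunk 4: stream[26..27]='0' size=0 (terminator). Final body='91hy0qwkez9' (11 bytes)
Body byte 9 = 'z'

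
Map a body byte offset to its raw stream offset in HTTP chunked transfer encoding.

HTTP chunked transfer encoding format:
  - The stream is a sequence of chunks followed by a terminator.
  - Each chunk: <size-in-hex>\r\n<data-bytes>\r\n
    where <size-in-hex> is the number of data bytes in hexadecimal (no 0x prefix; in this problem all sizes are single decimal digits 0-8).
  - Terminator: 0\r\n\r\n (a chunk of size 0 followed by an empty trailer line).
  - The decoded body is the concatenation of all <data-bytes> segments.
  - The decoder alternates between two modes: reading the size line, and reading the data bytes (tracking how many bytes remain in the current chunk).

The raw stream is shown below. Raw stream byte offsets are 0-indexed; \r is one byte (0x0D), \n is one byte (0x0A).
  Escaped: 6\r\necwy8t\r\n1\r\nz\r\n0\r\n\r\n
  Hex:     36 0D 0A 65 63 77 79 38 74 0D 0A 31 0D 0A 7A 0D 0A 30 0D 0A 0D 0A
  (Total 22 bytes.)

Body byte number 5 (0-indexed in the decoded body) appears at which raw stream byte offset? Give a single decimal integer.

Answer: 8

Derivation:
Chunk 1: stream[0..1]='6' size=0x6=6, data at stream[3..9]='ecwy8t' -> body[0..6], body so far='ecwy8t'
Chunk 2: stream[11..12]='1' size=0x1=1, data at stream[14..15]='z' -> body[6..7], body so far='ecwy8tz'
Chunk 3: stream[17..18]='0' size=0 (terminator). Final body='ecwy8tz' (7 bytes)
Body byte 5 at stream offset 8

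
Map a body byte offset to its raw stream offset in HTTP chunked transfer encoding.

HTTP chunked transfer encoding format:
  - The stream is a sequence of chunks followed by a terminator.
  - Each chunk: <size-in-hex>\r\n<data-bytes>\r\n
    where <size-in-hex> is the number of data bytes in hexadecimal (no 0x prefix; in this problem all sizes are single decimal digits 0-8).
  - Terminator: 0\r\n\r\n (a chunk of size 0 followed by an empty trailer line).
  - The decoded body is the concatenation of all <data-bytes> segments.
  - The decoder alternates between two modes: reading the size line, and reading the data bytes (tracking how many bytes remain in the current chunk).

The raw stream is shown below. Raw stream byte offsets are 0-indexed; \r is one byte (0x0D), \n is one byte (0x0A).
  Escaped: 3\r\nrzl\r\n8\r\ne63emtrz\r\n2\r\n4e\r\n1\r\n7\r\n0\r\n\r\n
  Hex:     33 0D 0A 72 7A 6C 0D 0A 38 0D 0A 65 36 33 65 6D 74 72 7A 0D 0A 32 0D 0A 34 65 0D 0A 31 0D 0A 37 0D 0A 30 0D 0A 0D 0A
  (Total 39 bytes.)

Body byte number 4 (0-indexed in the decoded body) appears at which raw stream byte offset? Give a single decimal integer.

Answer: 12

Derivation:
Chunk 1: stream[0..1]='3' size=0x3=3, data at stream[3..6]='rzl' -> body[0..3], body so far='rzl'
Chunk 2: stream[8..9]='8' size=0x8=8, data at stream[11..19]='e63emtrz' -> body[3..11], body so far='rzle63emtrz'
Chunk 3: stream[21..22]='2' size=0x2=2, data at stream[24..26]='4e' -> body[11..13], body so far='rzle63emtrz4e'
Chunk 4: stream[28..29]='1' size=0x1=1, data at stream[31..32]='7' -> body[13..14], body so far='rzle63emtrz4e7'
Chunk 5: stream[34..35]='0' size=0 (terminator). Final body='rzle63emtrz4e7' (14 bytes)
Body byte 4 at stream offset 12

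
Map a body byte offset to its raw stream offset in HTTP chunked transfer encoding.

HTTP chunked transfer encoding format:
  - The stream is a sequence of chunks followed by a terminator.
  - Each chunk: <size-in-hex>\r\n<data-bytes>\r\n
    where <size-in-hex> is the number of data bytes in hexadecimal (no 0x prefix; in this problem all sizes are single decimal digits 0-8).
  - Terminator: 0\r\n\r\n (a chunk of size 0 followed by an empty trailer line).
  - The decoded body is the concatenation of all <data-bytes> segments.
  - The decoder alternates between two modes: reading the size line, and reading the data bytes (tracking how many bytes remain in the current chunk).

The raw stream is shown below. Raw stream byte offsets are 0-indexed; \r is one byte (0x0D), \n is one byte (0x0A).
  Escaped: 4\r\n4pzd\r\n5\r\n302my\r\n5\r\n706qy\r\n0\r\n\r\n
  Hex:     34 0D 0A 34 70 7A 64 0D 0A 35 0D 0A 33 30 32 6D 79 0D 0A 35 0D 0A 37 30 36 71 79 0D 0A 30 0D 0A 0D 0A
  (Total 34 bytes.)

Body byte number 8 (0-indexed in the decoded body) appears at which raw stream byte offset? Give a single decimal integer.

Answer: 16

Derivation:
Chunk 1: stream[0..1]='4' size=0x4=4, data at stream[3..7]='4pzd' -> body[0..4], body so far='4pzd'
Chunk 2: stream[9..10]='5' size=0x5=5, data at stream[12..17]='302my' -> body[4..9], body so far='4pzd302my'
Chunk 3: stream[19..20]='5' size=0x5=5, data at stream[22..27]='706qy' -> body[9..14], body so far='4pzd302my706qy'
Chunk 4: stream[29..30]='0' size=0 (terminator). Final body='4pzd302my706qy' (14 bytes)
Body byte 8 at stream offset 16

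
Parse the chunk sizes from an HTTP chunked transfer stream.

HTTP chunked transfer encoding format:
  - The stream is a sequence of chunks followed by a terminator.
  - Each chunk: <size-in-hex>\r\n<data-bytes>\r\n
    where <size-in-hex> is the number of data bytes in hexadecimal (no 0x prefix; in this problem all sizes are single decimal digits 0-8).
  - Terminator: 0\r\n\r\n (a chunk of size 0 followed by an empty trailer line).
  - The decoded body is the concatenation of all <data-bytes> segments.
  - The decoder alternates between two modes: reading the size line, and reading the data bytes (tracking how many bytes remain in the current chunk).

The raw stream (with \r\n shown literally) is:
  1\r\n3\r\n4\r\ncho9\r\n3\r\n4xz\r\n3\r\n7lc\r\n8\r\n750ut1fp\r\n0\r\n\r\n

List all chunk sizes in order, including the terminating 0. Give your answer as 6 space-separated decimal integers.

Answer: 1 4 3 3 8 0

Derivation:
Chunk 1: stream[0..1]='1' size=0x1=1, data at stream[3..4]='3' -> body[0..1], body so far='3'
Chunk 2: stream[6..7]='4' size=0x4=4, data at stream[9..13]='cho9' -> body[1..5], body so far='3cho9'
Chunk 3: stream[15..16]='3' size=0x3=3, data at stream[18..21]='4xz' -> body[5..8], body so far='3cho94xz'
Chunk 4: stream[23..24]='3' size=0x3=3, data at stream[26..29]='7lc' -> body[8..11], body so far='3cho94xz7lc'
Chunk 5: stream[31..32]='8' size=0x8=8, data at stream[34..42]='750ut1fp' -> body[11..19], body so far='3cho94xz7lc750ut1fp'
Chunk 6: stream[44..45]='0' size=0 (terminator). Final body='3cho94xz7lc750ut1fp' (19 bytes)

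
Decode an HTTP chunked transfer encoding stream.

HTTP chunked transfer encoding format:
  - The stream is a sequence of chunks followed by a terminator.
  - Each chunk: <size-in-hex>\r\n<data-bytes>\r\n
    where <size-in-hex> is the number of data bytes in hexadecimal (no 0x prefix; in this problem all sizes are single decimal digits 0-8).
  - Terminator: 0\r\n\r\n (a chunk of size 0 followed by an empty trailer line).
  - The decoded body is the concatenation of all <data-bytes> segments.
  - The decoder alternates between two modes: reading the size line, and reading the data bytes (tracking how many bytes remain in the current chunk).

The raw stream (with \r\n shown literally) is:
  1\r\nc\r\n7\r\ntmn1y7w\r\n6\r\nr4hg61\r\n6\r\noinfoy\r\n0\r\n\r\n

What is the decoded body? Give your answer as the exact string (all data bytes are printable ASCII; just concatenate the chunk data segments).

Chunk 1: stream[0..1]='1' size=0x1=1, data at stream[3..4]='c' -> body[0..1], body so far='c'
Chunk 2: stream[6..7]='7' size=0x7=7, data at stream[9..16]='tmn1y7w' -> body[1..8], body so far='ctmn1y7w'
Chunk 3: stream[18..19]='6' size=0x6=6, data at stream[21..27]='r4hg61' -> body[8..14], body so far='ctmn1y7wr4hg61'
Chunk 4: stream[29..30]='6' size=0x6=6, data at stream[32..38]='oinfoy' -> body[14..20], body so far='ctmn1y7wr4hg61oinfoy'
Chunk 5: stream[40..41]='0' size=0 (terminator). Final body='ctmn1y7wr4hg61oinfoy' (20 bytes)

Answer: ctmn1y7wr4hg61oinfoy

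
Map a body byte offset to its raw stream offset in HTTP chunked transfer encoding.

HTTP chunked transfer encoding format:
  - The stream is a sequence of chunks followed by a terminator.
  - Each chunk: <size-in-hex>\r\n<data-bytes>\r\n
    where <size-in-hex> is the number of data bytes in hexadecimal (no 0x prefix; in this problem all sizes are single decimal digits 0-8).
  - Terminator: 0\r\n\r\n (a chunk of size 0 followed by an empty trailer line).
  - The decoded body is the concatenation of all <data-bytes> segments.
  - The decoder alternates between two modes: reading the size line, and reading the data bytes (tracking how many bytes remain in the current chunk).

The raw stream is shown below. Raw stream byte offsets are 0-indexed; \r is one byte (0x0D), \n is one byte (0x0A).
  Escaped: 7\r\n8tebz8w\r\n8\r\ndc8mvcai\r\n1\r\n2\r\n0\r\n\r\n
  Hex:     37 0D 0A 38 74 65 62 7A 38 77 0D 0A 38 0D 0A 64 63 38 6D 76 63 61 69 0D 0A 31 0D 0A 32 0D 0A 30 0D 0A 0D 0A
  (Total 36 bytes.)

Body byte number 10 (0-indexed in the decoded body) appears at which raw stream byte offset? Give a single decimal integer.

Answer: 18

Derivation:
Chunk 1: stream[0..1]='7' size=0x7=7, data at stream[3..10]='8tebz8w' -> body[0..7], body so far='8tebz8w'
Chunk 2: stream[12..13]='8' size=0x8=8, data at stream[15..23]='dc8mvcai' -> body[7..15], body so far='8tebz8wdc8mvcai'
Chunk 3: stream[25..26]='1' size=0x1=1, data at stream[28..29]='2' -> body[15..16], body so far='8tebz8wdc8mvcai2'
Chunk 4: stream[31..32]='0' size=0 (terminator). Final body='8tebz8wdc8mvcai2' (16 bytes)
Body byte 10 at stream offset 18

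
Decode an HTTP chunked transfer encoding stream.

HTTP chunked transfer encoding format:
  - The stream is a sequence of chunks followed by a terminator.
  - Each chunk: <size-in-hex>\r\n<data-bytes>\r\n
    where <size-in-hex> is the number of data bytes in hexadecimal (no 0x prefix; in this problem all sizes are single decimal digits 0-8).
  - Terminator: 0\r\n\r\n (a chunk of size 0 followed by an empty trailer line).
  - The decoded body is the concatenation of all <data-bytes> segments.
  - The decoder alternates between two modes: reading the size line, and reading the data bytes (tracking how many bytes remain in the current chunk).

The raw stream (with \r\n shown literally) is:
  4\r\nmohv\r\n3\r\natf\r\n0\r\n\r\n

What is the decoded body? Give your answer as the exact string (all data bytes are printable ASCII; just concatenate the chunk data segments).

Answer: mohvatf

Derivation:
Chunk 1: stream[0..1]='4' size=0x4=4, data at stream[3..7]='mohv' -> body[0..4], body so far='mohv'
Chunk 2: stream[9..10]='3' size=0x3=3, data at stream[12..15]='atf' -> body[4..7], body so far='mohvatf'
Chunk 3: stream[17..18]='0' size=0 (terminator). Final body='mohvatf' (7 bytes)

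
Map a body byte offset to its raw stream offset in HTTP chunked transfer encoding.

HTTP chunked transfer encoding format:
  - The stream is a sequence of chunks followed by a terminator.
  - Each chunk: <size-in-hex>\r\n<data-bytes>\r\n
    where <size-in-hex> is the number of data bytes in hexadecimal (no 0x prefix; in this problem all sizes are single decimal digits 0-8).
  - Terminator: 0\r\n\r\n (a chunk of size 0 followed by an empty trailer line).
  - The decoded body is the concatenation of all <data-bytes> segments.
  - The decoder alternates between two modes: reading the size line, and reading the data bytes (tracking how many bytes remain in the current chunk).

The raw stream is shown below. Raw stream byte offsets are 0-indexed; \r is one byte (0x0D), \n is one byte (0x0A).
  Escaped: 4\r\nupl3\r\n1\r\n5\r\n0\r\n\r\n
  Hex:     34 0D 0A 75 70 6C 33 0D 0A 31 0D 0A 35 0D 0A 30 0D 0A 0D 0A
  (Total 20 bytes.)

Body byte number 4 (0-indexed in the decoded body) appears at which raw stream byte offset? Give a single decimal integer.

Chunk 1: stream[0..1]='4' size=0x4=4, data at stream[3..7]='upl3' -> body[0..4], body so far='upl3'
Chunk 2: stream[9..10]='1' size=0x1=1, data at stream[12..13]='5' -> body[4..5], body so far='upl35'
Chunk 3: stream[15..16]='0' size=0 (terminator). Final body='upl35' (5 bytes)
Body byte 4 at stream offset 12

Answer: 12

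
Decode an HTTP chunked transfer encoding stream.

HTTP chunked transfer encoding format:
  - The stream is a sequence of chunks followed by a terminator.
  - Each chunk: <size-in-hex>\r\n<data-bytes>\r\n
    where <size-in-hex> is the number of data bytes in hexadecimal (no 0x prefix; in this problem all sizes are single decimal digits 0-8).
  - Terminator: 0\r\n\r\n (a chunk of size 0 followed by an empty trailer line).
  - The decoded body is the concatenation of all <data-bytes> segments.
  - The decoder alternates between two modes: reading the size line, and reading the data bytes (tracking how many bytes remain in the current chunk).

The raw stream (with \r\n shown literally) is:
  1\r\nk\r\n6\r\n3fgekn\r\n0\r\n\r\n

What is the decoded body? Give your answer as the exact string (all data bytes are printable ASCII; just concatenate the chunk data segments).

Answer: k3fgekn

Derivation:
Chunk 1: stream[0..1]='1' size=0x1=1, data at stream[3..4]='k' -> body[0..1], body so far='k'
Chunk 2: stream[6..7]='6' size=0x6=6, data at stream[9..15]='3fgekn' -> body[1..7], body so far='k3fgekn'
Chunk 3: stream[17..18]='0' size=0 (terminator). Final body='k3fgekn' (7 bytes)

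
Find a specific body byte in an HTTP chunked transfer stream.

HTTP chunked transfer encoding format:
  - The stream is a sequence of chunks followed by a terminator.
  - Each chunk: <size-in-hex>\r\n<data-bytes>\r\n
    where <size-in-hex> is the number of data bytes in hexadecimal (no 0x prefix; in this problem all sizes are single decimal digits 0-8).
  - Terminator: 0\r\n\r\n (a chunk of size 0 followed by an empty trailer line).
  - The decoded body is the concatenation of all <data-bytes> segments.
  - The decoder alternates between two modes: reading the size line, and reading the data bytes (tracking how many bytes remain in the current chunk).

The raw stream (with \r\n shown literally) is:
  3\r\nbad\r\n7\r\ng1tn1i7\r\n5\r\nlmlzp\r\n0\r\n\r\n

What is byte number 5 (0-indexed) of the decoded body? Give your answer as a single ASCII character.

Answer: t

Derivation:
Chunk 1: stream[0..1]='3' size=0x3=3, data at stream[3..6]='bad' -> body[0..3], body so far='bad'
Chunk 2: stream[8..9]='7' size=0x7=7, data at stream[11..18]='g1tn1i7' -> body[3..10], body so far='badg1tn1i7'
Chunk 3: stream[20..21]='5' size=0x5=5, data at stream[23..28]='lmlzp' -> body[10..15], body so far='badg1tn1i7lmlzp'
Chunk 4: stream[30..31]='0' size=0 (terminator). Final body='badg1tn1i7lmlzp' (15 bytes)
Body byte 5 = 't'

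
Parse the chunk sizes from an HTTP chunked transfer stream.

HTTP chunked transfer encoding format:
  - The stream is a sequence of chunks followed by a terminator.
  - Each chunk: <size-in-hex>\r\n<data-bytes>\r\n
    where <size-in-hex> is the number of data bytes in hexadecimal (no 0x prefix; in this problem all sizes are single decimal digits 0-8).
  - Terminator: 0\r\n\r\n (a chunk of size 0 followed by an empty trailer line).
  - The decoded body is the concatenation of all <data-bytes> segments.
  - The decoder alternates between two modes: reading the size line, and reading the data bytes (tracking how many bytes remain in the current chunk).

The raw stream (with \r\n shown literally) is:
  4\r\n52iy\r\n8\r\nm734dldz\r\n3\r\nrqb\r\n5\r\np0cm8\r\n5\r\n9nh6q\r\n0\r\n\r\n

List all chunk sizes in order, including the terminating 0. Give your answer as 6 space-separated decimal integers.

Chunk 1: stream[0..1]='4' size=0x4=4, data at stream[3..7]='52iy' -> body[0..4], body so far='52iy'
Chunk 2: stream[9..10]='8' size=0x8=8, data at stream[12..20]='m734dldz' -> body[4..12], body so far='52iym734dldz'
Chunk 3: stream[22..23]='3' size=0x3=3, data at stream[25..28]='rqb' -> body[12..15], body so far='52iym734dldzrqb'
Chunk 4: stream[30..31]='5' size=0x5=5, data at stream[33..38]='p0cm8' -> body[15..20], body so far='52iym734dldzrqbp0cm8'
Chunk 5: stream[40..41]='5' size=0x5=5, data at stream[43..48]='9nh6q' -> body[20..25], body so far='52iym734dldzrqbp0cm89nh6q'
Chunk 6: stream[50..51]='0' size=0 (terminator). Final body='52iym734dldzrqbp0cm89nh6q' (25 bytes)

Answer: 4 8 3 5 5 0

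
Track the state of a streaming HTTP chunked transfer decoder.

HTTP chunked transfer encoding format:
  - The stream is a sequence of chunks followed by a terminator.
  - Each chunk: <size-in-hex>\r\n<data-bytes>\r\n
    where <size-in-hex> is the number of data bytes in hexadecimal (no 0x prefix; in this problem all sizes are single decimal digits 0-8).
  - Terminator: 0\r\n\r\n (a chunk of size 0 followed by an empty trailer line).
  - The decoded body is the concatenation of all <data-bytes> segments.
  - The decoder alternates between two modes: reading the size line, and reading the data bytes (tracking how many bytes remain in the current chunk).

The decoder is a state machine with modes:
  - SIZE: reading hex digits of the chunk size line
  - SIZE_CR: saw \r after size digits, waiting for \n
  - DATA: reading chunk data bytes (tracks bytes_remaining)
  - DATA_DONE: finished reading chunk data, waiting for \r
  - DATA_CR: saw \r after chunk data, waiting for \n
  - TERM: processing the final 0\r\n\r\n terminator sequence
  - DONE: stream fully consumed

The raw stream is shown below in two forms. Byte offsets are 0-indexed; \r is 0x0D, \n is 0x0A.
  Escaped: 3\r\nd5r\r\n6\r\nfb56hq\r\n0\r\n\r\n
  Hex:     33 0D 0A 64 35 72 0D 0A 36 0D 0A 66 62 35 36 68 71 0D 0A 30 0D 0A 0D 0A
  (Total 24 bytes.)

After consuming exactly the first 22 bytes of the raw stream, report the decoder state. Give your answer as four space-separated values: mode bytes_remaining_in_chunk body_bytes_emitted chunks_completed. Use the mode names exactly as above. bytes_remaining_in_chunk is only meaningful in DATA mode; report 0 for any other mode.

Answer: TERM 0 9 2

Derivation:
Byte 0 = '3': mode=SIZE remaining=0 emitted=0 chunks_done=0
Byte 1 = 0x0D: mode=SIZE_CR remaining=0 emitted=0 chunks_done=0
Byte 2 = 0x0A: mode=DATA remaining=3 emitted=0 chunks_done=0
Byte 3 = 'd': mode=DATA remaining=2 emitted=1 chunks_done=0
Byte 4 = '5': mode=DATA remaining=1 emitted=2 chunks_done=0
Byte 5 = 'r': mode=DATA_DONE remaining=0 emitted=3 chunks_done=0
Byte 6 = 0x0D: mode=DATA_CR remaining=0 emitted=3 chunks_done=0
Byte 7 = 0x0A: mode=SIZE remaining=0 emitted=3 chunks_done=1
Byte 8 = '6': mode=SIZE remaining=0 emitted=3 chunks_done=1
Byte 9 = 0x0D: mode=SIZE_CR remaining=0 emitted=3 chunks_done=1
Byte 10 = 0x0A: mode=DATA remaining=6 emitted=3 chunks_done=1
Byte 11 = 'f': mode=DATA remaining=5 emitted=4 chunks_done=1
Byte 12 = 'b': mode=DATA remaining=4 emitted=5 chunks_done=1
Byte 13 = '5': mode=DATA remaining=3 emitted=6 chunks_done=1
Byte 14 = '6': mode=DATA remaining=2 emitted=7 chunks_done=1
Byte 15 = 'h': mode=DATA remaining=1 emitted=8 chunks_done=1
Byte 16 = 'q': mode=DATA_DONE remaining=0 emitted=9 chunks_done=1
Byte 17 = 0x0D: mode=DATA_CR remaining=0 emitted=9 chunks_done=1
Byte 18 = 0x0A: mode=SIZE remaining=0 emitted=9 chunks_done=2
Byte 19 = '0': mode=SIZE remaining=0 emitted=9 chunks_done=2
Byte 20 = 0x0D: mode=SIZE_CR remaining=0 emitted=9 chunks_done=2
Byte 21 = 0x0A: mode=TERM remaining=0 emitted=9 chunks_done=2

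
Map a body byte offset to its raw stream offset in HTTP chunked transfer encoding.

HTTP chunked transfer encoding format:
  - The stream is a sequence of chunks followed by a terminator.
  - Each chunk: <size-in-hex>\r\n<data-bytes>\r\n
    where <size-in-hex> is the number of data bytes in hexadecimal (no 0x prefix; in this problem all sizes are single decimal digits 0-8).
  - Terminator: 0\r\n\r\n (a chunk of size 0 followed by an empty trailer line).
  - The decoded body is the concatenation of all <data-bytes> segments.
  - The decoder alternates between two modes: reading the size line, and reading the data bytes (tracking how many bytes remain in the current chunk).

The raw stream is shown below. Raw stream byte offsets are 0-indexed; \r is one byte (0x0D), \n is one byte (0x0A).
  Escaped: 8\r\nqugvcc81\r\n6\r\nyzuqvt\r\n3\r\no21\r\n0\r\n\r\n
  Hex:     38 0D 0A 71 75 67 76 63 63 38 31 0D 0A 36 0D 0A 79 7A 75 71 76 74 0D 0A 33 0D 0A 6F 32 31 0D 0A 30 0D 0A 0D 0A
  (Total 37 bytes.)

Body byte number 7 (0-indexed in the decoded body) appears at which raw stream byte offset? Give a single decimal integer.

Chunk 1: stream[0..1]='8' size=0x8=8, data at stream[3..11]='qugvcc81' -> body[0..8], body so far='qugvcc81'
Chunk 2: stream[13..14]='6' size=0x6=6, data at stream[16..22]='yzuqvt' -> body[8..14], body so far='qugvcc81yzuqvt'
Chunk 3: stream[24..25]='3' size=0x3=3, data at stream[27..30]='o21' -> body[14..17], body so far='qugvcc81yzuqvto21'
Chunk 4: stream[32..33]='0' size=0 (terminator). Final body='qugvcc81yzuqvto21' (17 bytes)
Body byte 7 at stream offset 10

Answer: 10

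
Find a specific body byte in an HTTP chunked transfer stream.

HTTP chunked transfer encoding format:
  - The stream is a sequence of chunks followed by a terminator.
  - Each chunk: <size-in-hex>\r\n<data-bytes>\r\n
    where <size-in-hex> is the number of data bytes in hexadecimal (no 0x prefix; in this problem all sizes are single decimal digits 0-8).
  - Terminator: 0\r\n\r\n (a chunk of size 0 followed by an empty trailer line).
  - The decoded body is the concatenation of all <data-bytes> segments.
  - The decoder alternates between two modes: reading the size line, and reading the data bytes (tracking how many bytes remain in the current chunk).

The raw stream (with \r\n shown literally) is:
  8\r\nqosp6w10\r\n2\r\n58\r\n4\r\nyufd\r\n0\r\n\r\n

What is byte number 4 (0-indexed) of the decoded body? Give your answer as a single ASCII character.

Answer: 6

Derivation:
Chunk 1: stream[0..1]='8' size=0x8=8, data at stream[3..11]='qosp6w10' -> body[0..8], body so far='qosp6w10'
Chunk 2: stream[13..14]='2' size=0x2=2, data at stream[16..18]='58' -> body[8..10], body so far='qosp6w1058'
Chunk 3: stream[20..21]='4' size=0x4=4, data at stream[23..27]='yufd' -> body[10..14], body so far='qosp6w1058yufd'
Chunk 4: stream[29..30]='0' size=0 (terminator). Final body='qosp6w1058yufd' (14 bytes)
Body byte 4 = '6'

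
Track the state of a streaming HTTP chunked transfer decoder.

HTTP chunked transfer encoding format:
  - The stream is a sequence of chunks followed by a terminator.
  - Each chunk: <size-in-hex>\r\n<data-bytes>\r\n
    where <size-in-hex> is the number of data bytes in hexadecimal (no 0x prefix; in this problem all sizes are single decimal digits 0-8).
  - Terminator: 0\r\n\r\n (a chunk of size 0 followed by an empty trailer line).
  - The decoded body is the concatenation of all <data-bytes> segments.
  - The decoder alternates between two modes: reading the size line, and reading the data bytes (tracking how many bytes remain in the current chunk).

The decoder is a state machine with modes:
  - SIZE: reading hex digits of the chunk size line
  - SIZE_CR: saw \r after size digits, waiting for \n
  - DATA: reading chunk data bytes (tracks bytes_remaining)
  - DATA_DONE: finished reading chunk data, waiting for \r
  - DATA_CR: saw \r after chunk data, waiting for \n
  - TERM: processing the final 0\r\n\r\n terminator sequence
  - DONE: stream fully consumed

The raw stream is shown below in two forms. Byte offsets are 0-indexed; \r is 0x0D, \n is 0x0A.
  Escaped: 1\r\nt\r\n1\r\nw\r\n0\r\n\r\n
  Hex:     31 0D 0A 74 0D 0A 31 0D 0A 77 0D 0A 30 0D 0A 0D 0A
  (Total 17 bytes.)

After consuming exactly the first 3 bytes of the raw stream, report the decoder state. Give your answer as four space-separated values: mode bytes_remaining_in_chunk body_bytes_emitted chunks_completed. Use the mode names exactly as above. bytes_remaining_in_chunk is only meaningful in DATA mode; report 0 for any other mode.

Byte 0 = '1': mode=SIZE remaining=0 emitted=0 chunks_done=0
Byte 1 = 0x0D: mode=SIZE_CR remaining=0 emitted=0 chunks_done=0
Byte 2 = 0x0A: mode=DATA remaining=1 emitted=0 chunks_done=0

Answer: DATA 1 0 0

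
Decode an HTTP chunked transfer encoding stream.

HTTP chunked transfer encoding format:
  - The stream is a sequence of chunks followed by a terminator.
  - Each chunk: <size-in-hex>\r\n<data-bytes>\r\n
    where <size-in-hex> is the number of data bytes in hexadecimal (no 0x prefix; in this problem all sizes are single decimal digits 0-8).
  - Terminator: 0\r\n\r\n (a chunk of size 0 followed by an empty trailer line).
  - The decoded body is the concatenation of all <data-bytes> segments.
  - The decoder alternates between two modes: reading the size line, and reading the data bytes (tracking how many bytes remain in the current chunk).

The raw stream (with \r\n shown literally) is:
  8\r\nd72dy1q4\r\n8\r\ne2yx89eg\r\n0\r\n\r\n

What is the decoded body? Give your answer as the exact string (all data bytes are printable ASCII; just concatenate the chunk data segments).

Chunk 1: stream[0..1]='8' size=0x8=8, data at stream[3..11]='d72dy1q4' -> body[0..8], body so far='d72dy1q4'
Chunk 2: stream[13..14]='8' size=0x8=8, data at stream[16..24]='e2yx89eg' -> body[8..16], body so far='d72dy1q4e2yx89eg'
Chunk 3: stream[26..27]='0' size=0 (terminator). Final body='d72dy1q4e2yx89eg' (16 bytes)

Answer: d72dy1q4e2yx89eg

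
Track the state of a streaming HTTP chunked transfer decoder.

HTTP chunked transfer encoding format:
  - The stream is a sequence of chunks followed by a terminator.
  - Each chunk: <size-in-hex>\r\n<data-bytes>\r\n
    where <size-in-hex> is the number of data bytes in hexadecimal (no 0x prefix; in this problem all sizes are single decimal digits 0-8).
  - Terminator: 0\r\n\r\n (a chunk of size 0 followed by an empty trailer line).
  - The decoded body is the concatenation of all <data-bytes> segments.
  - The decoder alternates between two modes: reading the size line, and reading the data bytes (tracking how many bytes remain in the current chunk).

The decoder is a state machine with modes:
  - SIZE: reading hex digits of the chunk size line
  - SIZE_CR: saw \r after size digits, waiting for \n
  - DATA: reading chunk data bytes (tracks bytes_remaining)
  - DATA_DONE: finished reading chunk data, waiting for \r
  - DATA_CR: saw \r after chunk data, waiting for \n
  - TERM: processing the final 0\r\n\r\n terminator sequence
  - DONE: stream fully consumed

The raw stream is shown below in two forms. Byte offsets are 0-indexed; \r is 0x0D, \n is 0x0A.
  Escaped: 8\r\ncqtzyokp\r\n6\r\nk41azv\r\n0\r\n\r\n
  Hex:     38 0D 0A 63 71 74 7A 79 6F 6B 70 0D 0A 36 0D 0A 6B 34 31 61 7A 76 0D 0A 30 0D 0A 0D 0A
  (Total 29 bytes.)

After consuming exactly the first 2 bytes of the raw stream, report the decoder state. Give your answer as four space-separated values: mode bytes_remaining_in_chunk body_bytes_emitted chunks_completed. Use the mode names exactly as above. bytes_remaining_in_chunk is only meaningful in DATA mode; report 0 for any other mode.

Byte 0 = '8': mode=SIZE remaining=0 emitted=0 chunks_done=0
Byte 1 = 0x0D: mode=SIZE_CR remaining=0 emitted=0 chunks_done=0

Answer: SIZE_CR 0 0 0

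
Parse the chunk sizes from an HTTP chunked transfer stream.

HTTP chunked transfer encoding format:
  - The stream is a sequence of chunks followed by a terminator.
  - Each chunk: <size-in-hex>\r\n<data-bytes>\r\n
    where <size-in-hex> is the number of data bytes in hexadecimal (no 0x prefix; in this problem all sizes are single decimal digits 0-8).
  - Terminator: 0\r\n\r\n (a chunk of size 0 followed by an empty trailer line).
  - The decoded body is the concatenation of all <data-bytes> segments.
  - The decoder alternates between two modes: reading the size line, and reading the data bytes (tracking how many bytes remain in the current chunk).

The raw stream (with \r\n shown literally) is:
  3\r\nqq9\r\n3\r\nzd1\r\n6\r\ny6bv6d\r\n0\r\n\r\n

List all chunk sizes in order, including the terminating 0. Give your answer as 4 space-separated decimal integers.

Answer: 3 3 6 0

Derivation:
Chunk 1: stream[0..1]='3' size=0x3=3, data at stream[3..6]='qq9' -> body[0..3], body so far='qq9'
Chunk 2: stream[8..9]='3' size=0x3=3, data at stream[11..14]='zd1' -> body[3..6], body so far='qq9zd1'
Chunk 3: stream[16..17]='6' size=0x6=6, data at stream[19..25]='y6bv6d' -> body[6..12], body so far='qq9zd1y6bv6d'
Chunk 4: stream[27..28]='0' size=0 (terminator). Final body='qq9zd1y6bv6d' (12 bytes)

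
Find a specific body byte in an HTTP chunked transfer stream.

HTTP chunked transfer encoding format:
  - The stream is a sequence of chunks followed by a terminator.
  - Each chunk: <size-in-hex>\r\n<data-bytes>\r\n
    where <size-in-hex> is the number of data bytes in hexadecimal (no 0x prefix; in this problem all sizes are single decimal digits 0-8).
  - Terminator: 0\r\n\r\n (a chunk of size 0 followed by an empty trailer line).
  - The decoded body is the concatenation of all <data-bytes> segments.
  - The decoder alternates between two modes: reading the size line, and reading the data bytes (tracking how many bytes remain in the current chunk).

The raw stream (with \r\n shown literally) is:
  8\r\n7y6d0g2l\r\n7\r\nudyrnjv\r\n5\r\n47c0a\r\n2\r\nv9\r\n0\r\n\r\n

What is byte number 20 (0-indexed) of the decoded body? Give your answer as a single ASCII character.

Chunk 1: stream[0..1]='8' size=0x8=8, data at stream[3..11]='7y6d0g2l' -> body[0..8], body so far='7y6d0g2l'
Chunk 2: stream[13..14]='7' size=0x7=7, data at stream[16..23]='udyrnjv' -> body[8..15], body so far='7y6d0g2ludyrnjv'
Chunk 3: stream[25..26]='5' size=0x5=5, data at stream[28..33]='47c0a' -> body[15..20], body so far='7y6d0g2ludyrnjv47c0a'
Chunk 4: stream[35..36]='2' size=0x2=2, data at stream[38..40]='v9' -> body[20..22], body so far='7y6d0g2ludyrnjv47c0av9'
Chunk 5: stream[42..43]='0' size=0 (terminator). Final body='7y6d0g2ludyrnjv47c0av9' (22 bytes)
Body byte 20 = 'v'

Answer: v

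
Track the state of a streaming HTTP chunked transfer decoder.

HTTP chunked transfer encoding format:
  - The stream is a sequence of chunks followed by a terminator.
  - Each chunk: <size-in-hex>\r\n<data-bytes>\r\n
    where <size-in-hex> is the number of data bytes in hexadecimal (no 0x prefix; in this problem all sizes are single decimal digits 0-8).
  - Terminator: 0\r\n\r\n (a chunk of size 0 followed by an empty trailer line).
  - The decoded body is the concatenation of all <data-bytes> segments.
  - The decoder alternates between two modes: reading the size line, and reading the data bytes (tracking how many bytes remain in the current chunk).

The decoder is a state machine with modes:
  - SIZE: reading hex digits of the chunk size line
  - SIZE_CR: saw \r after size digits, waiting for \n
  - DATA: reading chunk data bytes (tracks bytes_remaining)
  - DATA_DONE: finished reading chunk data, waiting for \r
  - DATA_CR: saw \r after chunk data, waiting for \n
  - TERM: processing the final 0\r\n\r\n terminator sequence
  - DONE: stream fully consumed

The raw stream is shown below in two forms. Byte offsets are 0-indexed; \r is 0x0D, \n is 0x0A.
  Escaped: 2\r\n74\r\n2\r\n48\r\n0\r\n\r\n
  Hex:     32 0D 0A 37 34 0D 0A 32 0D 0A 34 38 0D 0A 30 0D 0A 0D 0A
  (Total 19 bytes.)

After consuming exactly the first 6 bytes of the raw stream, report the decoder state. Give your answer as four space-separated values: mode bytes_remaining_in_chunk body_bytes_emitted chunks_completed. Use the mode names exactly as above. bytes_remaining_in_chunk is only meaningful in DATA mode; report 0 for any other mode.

Byte 0 = '2': mode=SIZE remaining=0 emitted=0 chunks_done=0
Byte 1 = 0x0D: mode=SIZE_CR remaining=0 emitted=0 chunks_done=0
Byte 2 = 0x0A: mode=DATA remaining=2 emitted=0 chunks_done=0
Byte 3 = '7': mode=DATA remaining=1 emitted=1 chunks_done=0
Byte 4 = '4': mode=DATA_DONE remaining=0 emitted=2 chunks_done=0
Byte 5 = 0x0D: mode=DATA_CR remaining=0 emitted=2 chunks_done=0

Answer: DATA_CR 0 2 0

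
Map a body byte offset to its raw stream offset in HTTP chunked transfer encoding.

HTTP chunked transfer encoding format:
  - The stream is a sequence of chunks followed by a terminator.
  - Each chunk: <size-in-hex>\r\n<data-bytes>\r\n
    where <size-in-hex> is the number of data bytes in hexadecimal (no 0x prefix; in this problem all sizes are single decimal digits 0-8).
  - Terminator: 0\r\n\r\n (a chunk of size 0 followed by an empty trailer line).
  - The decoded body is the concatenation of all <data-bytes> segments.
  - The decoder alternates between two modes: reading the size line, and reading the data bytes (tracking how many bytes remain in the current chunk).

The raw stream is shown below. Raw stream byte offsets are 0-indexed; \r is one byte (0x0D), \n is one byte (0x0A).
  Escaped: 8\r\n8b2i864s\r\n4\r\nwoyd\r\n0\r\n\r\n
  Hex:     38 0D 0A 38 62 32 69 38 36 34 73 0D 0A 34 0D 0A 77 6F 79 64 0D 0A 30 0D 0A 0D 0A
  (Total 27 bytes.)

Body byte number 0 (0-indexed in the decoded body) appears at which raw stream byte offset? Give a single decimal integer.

Answer: 3

Derivation:
Chunk 1: stream[0..1]='8' size=0x8=8, data at stream[3..11]='8b2i864s' -> body[0..8], body so far='8b2i864s'
Chunk 2: stream[13..14]='4' size=0x4=4, data at stream[16..20]='woyd' -> body[8..12], body so far='8b2i864swoyd'
Chunk 3: stream[22..23]='0' size=0 (terminator). Final body='8b2i864swoyd' (12 bytes)
Body byte 0 at stream offset 3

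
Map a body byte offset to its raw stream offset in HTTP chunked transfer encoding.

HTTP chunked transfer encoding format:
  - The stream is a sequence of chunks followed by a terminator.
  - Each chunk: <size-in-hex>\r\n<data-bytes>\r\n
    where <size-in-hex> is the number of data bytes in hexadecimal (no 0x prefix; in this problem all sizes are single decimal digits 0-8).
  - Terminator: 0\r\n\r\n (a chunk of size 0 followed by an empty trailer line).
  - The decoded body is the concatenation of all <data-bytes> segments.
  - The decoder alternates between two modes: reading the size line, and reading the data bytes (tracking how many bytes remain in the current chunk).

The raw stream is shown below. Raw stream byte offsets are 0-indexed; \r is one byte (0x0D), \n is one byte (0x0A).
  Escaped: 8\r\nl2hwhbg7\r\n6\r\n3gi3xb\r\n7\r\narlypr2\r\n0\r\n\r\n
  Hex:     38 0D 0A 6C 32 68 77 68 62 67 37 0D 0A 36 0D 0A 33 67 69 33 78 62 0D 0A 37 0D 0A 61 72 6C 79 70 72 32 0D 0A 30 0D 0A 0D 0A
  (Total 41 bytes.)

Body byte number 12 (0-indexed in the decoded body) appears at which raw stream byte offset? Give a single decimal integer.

Answer: 20

Derivation:
Chunk 1: stream[0..1]='8' size=0x8=8, data at stream[3..11]='l2hwhbg7' -> body[0..8], body so far='l2hwhbg7'
Chunk 2: stream[13..14]='6' size=0x6=6, data at stream[16..22]='3gi3xb' -> body[8..14], body so far='l2hwhbg73gi3xb'
Chunk 3: stream[24..25]='7' size=0x7=7, data at stream[27..34]='arlypr2' -> body[14..21], body so far='l2hwhbg73gi3xbarlypr2'
Chunk 4: stream[36..37]='0' size=0 (terminator). Final body='l2hwhbg73gi3xbarlypr2' (21 bytes)
Body byte 12 at stream offset 20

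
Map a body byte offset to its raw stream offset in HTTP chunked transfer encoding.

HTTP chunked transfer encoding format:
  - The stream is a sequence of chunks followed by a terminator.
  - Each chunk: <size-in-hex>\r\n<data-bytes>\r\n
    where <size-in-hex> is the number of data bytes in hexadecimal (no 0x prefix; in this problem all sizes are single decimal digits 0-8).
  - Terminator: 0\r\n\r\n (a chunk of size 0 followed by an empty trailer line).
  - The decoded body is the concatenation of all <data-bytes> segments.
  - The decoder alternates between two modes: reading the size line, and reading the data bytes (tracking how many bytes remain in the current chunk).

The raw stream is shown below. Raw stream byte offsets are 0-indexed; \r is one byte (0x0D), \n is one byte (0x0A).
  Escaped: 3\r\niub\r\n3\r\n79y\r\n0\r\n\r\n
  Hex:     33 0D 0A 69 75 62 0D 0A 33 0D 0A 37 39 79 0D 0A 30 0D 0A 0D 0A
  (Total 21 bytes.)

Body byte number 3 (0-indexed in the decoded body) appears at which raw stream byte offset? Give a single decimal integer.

Answer: 11

Derivation:
Chunk 1: stream[0..1]='3' size=0x3=3, data at stream[3..6]='iub' -> body[0..3], body so far='iub'
Chunk 2: stream[8..9]='3' size=0x3=3, data at stream[11..14]='79y' -> body[3..6], body so far='iub79y'
Chunk 3: stream[16..17]='0' size=0 (terminator). Final body='iub79y' (6 bytes)
Body byte 3 at stream offset 11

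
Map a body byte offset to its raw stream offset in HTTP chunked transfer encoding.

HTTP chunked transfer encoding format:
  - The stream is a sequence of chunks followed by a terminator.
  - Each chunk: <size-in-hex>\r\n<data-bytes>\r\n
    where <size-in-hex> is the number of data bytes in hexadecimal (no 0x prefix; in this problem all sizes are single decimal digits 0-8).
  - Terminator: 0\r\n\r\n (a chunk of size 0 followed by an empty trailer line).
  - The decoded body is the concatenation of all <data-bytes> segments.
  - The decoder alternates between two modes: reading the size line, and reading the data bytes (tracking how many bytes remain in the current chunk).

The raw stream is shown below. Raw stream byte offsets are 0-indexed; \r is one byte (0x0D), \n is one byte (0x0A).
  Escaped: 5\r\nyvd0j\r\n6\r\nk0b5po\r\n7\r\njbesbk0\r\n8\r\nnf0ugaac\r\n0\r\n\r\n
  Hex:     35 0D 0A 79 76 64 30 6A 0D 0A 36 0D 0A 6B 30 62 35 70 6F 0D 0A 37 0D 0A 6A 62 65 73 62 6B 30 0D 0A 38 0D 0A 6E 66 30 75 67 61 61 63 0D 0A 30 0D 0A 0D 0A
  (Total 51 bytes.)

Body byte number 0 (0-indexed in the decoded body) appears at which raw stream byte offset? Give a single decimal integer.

Answer: 3

Derivation:
Chunk 1: stream[0..1]='5' size=0x5=5, data at stream[3..8]='yvd0j' -> body[0..5], body so far='yvd0j'
Chunk 2: stream[10..11]='6' size=0x6=6, data at stream[13..19]='k0b5po' -> body[5..11], body so far='yvd0jk0b5po'
Chunk 3: stream[21..22]='7' size=0x7=7, data at stream[24..31]='jbesbk0' -> body[11..18], body so far='yvd0jk0b5pojbesbk0'
Chunk 4: stream[33..34]='8' size=0x8=8, data at stream[36..44]='nf0ugaac' -> body[18..26], body so far='yvd0jk0b5pojbesbk0nf0ugaac'
Chunk 5: stream[46..47]='0' size=0 (terminator). Final body='yvd0jk0b5pojbesbk0nf0ugaac' (26 bytes)
Body byte 0 at stream offset 3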